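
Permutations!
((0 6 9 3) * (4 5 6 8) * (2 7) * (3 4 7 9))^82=(0 8 7 2 9 4 5 6 3)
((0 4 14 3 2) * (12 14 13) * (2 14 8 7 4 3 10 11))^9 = ((0 3 14 10 11 2)(4 13 12 8 7))^9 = (0 10)(2 14)(3 11)(4 7 8 12 13)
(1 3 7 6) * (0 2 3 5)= [2, 5, 3, 7, 4, 0, 1, 6]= (0 2 3 7 6 1 5)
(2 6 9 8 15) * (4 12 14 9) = (2 6 4 12 14 9 8 15) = [0, 1, 6, 3, 12, 5, 4, 7, 15, 8, 10, 11, 14, 13, 9, 2]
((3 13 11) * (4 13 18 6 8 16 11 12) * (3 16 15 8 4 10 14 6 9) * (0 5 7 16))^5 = ((0 5 7 16 11)(3 18 9)(4 13 12 10 14 6)(8 15))^5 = (3 9 18)(4 6 14 10 12 13)(8 15)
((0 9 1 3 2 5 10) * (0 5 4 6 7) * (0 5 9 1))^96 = (0 7 3 10 4)(1 5 2 9 6)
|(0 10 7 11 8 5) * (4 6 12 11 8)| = 20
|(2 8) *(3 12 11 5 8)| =6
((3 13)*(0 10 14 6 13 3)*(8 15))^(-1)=((0 10 14 6 13)(8 15))^(-1)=(0 13 6 14 10)(8 15)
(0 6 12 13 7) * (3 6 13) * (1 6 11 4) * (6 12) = (0 13 7)(1 12 3 11 4) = [13, 12, 2, 11, 1, 5, 6, 0, 8, 9, 10, 4, 3, 7]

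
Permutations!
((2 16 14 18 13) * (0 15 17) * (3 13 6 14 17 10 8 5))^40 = ((0 15 10 8 5 3 13 2 16 17)(6 14 18))^40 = (6 14 18)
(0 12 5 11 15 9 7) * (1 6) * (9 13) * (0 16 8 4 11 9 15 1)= [12, 6, 2, 3, 11, 9, 0, 16, 4, 7, 10, 1, 5, 15, 14, 13, 8]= (0 12 5 9 7 16 8 4 11 1 6)(13 15)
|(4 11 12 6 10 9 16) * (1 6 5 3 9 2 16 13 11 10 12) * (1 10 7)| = 13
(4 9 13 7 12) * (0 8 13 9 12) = [8, 1, 2, 3, 12, 5, 6, 0, 13, 9, 10, 11, 4, 7] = (0 8 13 7)(4 12)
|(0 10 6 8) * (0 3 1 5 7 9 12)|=|(0 10 6 8 3 1 5 7 9 12)|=10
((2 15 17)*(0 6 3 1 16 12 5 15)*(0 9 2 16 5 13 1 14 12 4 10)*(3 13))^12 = (0 13 5 17 4)(1 15 16 10 6)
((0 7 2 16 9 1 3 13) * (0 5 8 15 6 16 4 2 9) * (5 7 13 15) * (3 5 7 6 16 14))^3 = (0 14 16 6 15 13 3)(1 7 5 9 8)(2 4) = ((0 13 6 14 3 15 16)(1 5 8 7 9)(2 4))^3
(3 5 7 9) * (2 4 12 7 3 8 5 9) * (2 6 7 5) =(2 4 12 5 3 9 8)(6 7) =[0, 1, 4, 9, 12, 3, 7, 6, 2, 8, 10, 11, 5]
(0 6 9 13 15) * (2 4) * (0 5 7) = [6, 1, 4, 3, 2, 7, 9, 0, 8, 13, 10, 11, 12, 15, 14, 5] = (0 6 9 13 15 5 7)(2 4)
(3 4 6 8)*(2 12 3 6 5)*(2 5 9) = [0, 1, 12, 4, 9, 5, 8, 7, 6, 2, 10, 11, 3] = (2 12 3 4 9)(6 8)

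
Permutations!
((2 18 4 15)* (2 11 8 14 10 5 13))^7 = (2 10 11 18 5 8 4 13 14 15)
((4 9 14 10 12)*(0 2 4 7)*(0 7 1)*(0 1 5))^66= (0 4 14 12)(2 9 10 5)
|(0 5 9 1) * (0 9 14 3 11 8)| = 6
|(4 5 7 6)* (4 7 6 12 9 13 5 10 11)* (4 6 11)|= 14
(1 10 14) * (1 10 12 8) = (1 12 8)(10 14) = [0, 12, 2, 3, 4, 5, 6, 7, 1, 9, 14, 11, 8, 13, 10]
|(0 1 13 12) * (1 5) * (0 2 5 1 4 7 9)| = 9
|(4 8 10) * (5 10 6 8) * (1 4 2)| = |(1 4 5 10 2)(6 8)| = 10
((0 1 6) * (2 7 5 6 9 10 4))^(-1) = (0 6 5 7 2 4 10 9 1)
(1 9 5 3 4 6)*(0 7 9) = (0 7 9 5 3 4 6 1) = [7, 0, 2, 4, 6, 3, 1, 9, 8, 5]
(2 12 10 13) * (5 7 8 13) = (2 12 10 5 7 8 13) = [0, 1, 12, 3, 4, 7, 6, 8, 13, 9, 5, 11, 10, 2]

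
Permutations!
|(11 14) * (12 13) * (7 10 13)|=4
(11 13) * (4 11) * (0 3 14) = [3, 1, 2, 14, 11, 5, 6, 7, 8, 9, 10, 13, 12, 4, 0] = (0 3 14)(4 11 13)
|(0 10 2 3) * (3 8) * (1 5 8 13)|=|(0 10 2 13 1 5 8 3)|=8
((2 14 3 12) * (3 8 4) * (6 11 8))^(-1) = ((2 14 6 11 8 4 3 12))^(-1) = (2 12 3 4 8 11 6 14)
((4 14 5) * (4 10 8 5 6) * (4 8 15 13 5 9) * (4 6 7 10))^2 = ((4 14 7 10 15 13 5)(6 8 9))^2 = (4 7 15 5 14 10 13)(6 9 8)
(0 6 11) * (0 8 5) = [6, 1, 2, 3, 4, 0, 11, 7, 5, 9, 10, 8] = (0 6 11 8 5)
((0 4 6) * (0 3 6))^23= ((0 4)(3 6))^23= (0 4)(3 6)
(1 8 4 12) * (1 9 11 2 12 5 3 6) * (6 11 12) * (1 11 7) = (1 8 4 5 3 7)(2 6 11)(9 12) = [0, 8, 6, 7, 5, 3, 11, 1, 4, 12, 10, 2, 9]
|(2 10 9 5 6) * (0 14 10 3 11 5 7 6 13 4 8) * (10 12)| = |(0 14 12 10 9 7 6 2 3 11 5 13 4 8)| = 14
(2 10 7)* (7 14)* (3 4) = (2 10 14 7)(3 4) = [0, 1, 10, 4, 3, 5, 6, 2, 8, 9, 14, 11, 12, 13, 7]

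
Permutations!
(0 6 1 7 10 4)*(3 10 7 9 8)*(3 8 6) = (0 3 10 4)(1 9 6) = [3, 9, 2, 10, 0, 5, 1, 7, 8, 6, 4]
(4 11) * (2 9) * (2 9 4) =[0, 1, 4, 3, 11, 5, 6, 7, 8, 9, 10, 2] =(2 4 11)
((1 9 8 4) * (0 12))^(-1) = (0 12)(1 4 8 9) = ((0 12)(1 9 8 4))^(-1)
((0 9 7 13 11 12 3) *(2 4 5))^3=((0 9 7 13 11 12 3)(2 4 5))^3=(0 13 3 7 12 9 11)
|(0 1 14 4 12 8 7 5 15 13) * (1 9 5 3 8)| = 60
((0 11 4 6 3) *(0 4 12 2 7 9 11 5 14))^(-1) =(0 14 5)(2 12 11 9 7)(3 6 4)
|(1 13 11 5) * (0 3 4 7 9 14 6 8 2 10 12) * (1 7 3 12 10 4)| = 12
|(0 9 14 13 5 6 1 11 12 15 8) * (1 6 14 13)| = |(0 9 13 5 14 1 11 12 15 8)| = 10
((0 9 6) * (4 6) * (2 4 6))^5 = ((0 9 6)(2 4))^5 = (0 6 9)(2 4)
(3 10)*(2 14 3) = (2 14 3 10) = [0, 1, 14, 10, 4, 5, 6, 7, 8, 9, 2, 11, 12, 13, 3]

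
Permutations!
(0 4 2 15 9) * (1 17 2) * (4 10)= (0 10 4 1 17 2 15 9)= [10, 17, 15, 3, 1, 5, 6, 7, 8, 0, 4, 11, 12, 13, 14, 9, 16, 2]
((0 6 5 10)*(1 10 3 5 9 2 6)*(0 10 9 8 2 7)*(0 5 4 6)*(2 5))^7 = (10)(0 9 2 1 7)(3 6 5 4 8)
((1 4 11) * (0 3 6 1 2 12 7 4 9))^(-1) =(0 9 1 6 3)(2 11 4 7 12)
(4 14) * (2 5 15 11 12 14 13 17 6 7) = (2 5 15 11 12 14 4 13 17 6 7) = [0, 1, 5, 3, 13, 15, 7, 2, 8, 9, 10, 12, 14, 17, 4, 11, 16, 6]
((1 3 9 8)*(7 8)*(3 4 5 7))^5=((1 4 5 7 8)(3 9))^5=(3 9)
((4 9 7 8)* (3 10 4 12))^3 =(3 9 12 4 8 10 7)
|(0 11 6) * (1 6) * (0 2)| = |(0 11 1 6 2)| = 5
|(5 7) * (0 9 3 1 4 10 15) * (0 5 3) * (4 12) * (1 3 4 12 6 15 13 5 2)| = 20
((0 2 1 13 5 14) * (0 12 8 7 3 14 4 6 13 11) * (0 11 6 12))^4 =(0 13 8)(1 4 3)(2 5 7)(6 12 14)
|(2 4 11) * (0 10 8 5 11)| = 7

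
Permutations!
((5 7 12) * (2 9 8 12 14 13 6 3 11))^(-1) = (2 11 3 6 13 14 7 5 12 8 9)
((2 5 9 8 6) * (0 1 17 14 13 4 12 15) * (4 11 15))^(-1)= ((0 1 17 14 13 11 15)(2 5 9 8 6)(4 12))^(-1)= (0 15 11 13 14 17 1)(2 6 8 9 5)(4 12)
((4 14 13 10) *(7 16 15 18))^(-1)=(4 10 13 14)(7 18 15 16)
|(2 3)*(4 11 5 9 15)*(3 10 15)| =8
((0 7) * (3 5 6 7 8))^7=(0 8 3 5 6 7)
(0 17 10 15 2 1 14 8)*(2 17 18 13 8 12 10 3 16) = (0 18 13 8)(1 14 12 10 15 17 3 16 2) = [18, 14, 1, 16, 4, 5, 6, 7, 0, 9, 15, 11, 10, 8, 12, 17, 2, 3, 13]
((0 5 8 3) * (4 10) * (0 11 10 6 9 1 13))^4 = ((0 5 8 3 11 10 4 6 9 1 13))^4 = (0 11 9 5 10 1 8 4 13 3 6)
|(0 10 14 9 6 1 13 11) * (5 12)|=8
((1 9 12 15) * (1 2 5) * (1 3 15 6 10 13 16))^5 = ((1 9 12 6 10 13 16)(2 5 3 15))^5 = (1 13 6 9 16 10 12)(2 5 3 15)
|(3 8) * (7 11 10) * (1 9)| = |(1 9)(3 8)(7 11 10)| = 6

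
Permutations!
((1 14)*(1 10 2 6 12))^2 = (1 10 6)(2 12 14)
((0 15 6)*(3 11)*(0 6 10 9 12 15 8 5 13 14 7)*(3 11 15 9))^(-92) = ((0 8 5 13 14 7)(3 15 10)(9 12))^(-92) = (0 14 5)(3 15 10)(7 13 8)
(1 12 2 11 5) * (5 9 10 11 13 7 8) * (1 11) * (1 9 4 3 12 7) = (1 7 8 5 11 4 3 12 2 13)(9 10) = [0, 7, 13, 12, 3, 11, 6, 8, 5, 10, 9, 4, 2, 1]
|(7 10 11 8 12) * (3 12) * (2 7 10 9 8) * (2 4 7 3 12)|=14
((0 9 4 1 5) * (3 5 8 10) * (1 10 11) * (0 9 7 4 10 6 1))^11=((0 7 4 6 1 8 11)(3 5 9 10))^11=(0 1 7 8 4 11 6)(3 10 9 5)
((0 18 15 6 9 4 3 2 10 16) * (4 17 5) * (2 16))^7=((0 18 15 6 9 17 5 4 3 16)(2 10))^7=(0 4 9 18 3 17 15 16 5 6)(2 10)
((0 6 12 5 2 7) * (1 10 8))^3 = ((0 6 12 5 2 7)(1 10 8))^3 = (0 5)(2 6)(7 12)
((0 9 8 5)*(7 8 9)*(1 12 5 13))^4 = (0 1 7 12 8 5 13)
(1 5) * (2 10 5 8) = (1 8 2 10 5) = [0, 8, 10, 3, 4, 1, 6, 7, 2, 9, 5]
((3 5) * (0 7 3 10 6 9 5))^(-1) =(0 3 7)(5 9 6 10)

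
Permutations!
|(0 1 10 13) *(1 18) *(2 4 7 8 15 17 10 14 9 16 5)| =15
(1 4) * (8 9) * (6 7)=(1 4)(6 7)(8 9)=[0, 4, 2, 3, 1, 5, 7, 6, 9, 8]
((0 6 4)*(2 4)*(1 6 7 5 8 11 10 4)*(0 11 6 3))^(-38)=((0 7 5 8 6 2 1 3)(4 11 10))^(-38)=(0 5 6 1)(2 3 7 8)(4 11 10)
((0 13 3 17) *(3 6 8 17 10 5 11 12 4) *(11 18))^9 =((0 13 6 8 17)(3 10 5 18 11 12 4))^9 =(0 17 8 6 13)(3 5 11 4 10 18 12)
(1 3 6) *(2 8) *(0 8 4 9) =(0 8 2 4 9)(1 3 6) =[8, 3, 4, 6, 9, 5, 1, 7, 2, 0]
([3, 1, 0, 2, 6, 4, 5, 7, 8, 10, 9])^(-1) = [2, 1, 3, 0, 5, 6, 4, 7, 8, 10, 9]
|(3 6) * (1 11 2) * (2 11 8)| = |(11)(1 8 2)(3 6)| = 6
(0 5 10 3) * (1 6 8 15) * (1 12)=(0 5 10 3)(1 6 8 15 12)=[5, 6, 2, 0, 4, 10, 8, 7, 15, 9, 3, 11, 1, 13, 14, 12]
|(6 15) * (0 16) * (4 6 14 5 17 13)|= |(0 16)(4 6 15 14 5 17 13)|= 14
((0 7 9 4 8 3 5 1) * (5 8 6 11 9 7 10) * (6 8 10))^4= ((0 6 11 9 4 8 3 10 5 1))^4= (0 4 5 11 3)(1 9 10 6 8)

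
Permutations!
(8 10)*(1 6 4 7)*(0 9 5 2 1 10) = (0 9 5 2 1 6 4 7 10 8) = [9, 6, 1, 3, 7, 2, 4, 10, 0, 5, 8]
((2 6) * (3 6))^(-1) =(2 6 3)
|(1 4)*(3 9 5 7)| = 4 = |(1 4)(3 9 5 7)|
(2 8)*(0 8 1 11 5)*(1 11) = (0 8 2 11 5) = [8, 1, 11, 3, 4, 0, 6, 7, 2, 9, 10, 5]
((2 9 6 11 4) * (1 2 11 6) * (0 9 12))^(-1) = (0 12 2 1 9)(4 11)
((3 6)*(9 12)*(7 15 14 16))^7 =(3 6)(7 16 14 15)(9 12)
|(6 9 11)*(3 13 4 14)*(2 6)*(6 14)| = |(2 14 3 13 4 6 9 11)| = 8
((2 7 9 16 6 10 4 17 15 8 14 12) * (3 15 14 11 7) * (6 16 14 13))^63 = (4 6 17 10 13)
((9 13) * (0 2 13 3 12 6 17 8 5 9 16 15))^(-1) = (0 15 16 13 2)(3 9 5 8 17 6 12)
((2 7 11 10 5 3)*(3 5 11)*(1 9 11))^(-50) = (1 11)(2 7 3)(9 10)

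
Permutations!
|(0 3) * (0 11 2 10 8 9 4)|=8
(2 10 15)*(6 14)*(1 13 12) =(1 13 12)(2 10 15)(6 14) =[0, 13, 10, 3, 4, 5, 14, 7, 8, 9, 15, 11, 1, 12, 6, 2]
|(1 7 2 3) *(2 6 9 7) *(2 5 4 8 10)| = 21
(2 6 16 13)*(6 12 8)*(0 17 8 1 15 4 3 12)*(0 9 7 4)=(0 17 8 6 16 13 2 9 7 4 3 12 1 15)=[17, 15, 9, 12, 3, 5, 16, 4, 6, 7, 10, 11, 1, 2, 14, 0, 13, 8]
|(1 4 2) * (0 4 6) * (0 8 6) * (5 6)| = |(0 4 2 1)(5 6 8)| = 12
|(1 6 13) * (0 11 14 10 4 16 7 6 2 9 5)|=|(0 11 14 10 4 16 7 6 13 1 2 9 5)|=13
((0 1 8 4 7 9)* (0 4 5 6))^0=(9)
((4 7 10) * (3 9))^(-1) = ((3 9)(4 7 10))^(-1) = (3 9)(4 10 7)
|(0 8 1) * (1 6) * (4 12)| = |(0 8 6 1)(4 12)| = 4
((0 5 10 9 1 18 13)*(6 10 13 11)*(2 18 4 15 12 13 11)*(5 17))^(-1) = (0 13 12 15 4 1 9 10 6 11 5 17)(2 18) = ((0 17 5 11 6 10 9 1 4 15 12 13)(2 18))^(-1)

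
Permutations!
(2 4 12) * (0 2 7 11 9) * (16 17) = [2, 1, 4, 3, 12, 5, 6, 11, 8, 0, 10, 9, 7, 13, 14, 15, 17, 16] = (0 2 4 12 7 11 9)(16 17)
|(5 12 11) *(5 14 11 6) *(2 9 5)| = |(2 9 5 12 6)(11 14)| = 10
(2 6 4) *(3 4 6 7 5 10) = (2 7 5 10 3 4) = [0, 1, 7, 4, 2, 10, 6, 5, 8, 9, 3]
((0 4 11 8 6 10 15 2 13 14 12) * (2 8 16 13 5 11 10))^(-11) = ((0 4 10 15 8 6 2 5 11 16 13 14 12))^(-11) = (0 10 8 2 11 13 12 4 15 6 5 16 14)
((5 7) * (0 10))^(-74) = ((0 10)(5 7))^(-74) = (10)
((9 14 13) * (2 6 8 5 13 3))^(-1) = ((2 6 8 5 13 9 14 3))^(-1) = (2 3 14 9 13 5 8 6)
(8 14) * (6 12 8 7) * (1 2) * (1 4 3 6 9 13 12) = [0, 2, 4, 6, 3, 5, 1, 9, 14, 13, 10, 11, 8, 12, 7] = (1 2 4 3 6)(7 9 13 12 8 14)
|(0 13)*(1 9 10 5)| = 4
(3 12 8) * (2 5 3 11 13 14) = (2 5 3 12 8 11 13 14) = [0, 1, 5, 12, 4, 3, 6, 7, 11, 9, 10, 13, 8, 14, 2]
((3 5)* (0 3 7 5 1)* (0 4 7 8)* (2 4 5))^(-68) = (0 1 8 3 5)(2 4 7) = ((0 3 1 5 8)(2 4 7))^(-68)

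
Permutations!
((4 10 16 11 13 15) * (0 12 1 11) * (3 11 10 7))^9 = ((0 12 1 10 16)(3 11 13 15 4 7))^9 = (0 16 10 1 12)(3 15)(4 11)(7 13)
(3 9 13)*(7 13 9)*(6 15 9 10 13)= [0, 1, 2, 7, 4, 5, 15, 6, 8, 10, 13, 11, 12, 3, 14, 9]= (3 7 6 15 9 10 13)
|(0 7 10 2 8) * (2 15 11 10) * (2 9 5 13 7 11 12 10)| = |(0 11 2 8)(5 13 7 9)(10 15 12)| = 12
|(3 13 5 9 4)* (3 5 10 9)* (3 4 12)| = 10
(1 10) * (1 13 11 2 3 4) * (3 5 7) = (1 10 13 11 2 5 7 3 4) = [0, 10, 5, 4, 1, 7, 6, 3, 8, 9, 13, 2, 12, 11]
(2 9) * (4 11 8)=(2 9)(4 11 8)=[0, 1, 9, 3, 11, 5, 6, 7, 4, 2, 10, 8]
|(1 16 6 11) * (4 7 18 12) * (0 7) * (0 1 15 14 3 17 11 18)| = 30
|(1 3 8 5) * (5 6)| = |(1 3 8 6 5)| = 5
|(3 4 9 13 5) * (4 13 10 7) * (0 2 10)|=|(0 2 10 7 4 9)(3 13 5)|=6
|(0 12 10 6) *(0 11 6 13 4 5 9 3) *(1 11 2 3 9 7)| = |(0 12 10 13 4 5 7 1 11 6 2 3)| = 12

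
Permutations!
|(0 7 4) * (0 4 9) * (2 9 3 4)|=6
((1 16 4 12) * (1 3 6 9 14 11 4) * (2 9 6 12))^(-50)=((1 16)(2 9 14 11 4)(3 12))^(-50)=(16)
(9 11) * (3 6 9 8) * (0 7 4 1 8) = [7, 8, 2, 6, 1, 5, 9, 4, 3, 11, 10, 0] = (0 7 4 1 8 3 6 9 11)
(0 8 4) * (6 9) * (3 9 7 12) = (0 8 4)(3 9 6 7 12) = [8, 1, 2, 9, 0, 5, 7, 12, 4, 6, 10, 11, 3]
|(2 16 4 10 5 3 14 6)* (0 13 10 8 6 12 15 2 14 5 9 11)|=40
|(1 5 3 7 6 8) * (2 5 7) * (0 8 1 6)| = |(0 8 6 1 7)(2 5 3)| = 15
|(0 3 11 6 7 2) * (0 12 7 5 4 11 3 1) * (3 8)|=|(0 1)(2 12 7)(3 8)(4 11 6 5)|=12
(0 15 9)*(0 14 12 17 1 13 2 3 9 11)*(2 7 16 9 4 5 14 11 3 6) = (0 15 3 4 5 14 12 17 1 13 7 16 9 11)(2 6) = [15, 13, 6, 4, 5, 14, 2, 16, 8, 11, 10, 0, 17, 7, 12, 3, 9, 1]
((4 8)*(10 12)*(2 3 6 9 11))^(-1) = ((2 3 6 9 11)(4 8)(10 12))^(-1) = (2 11 9 6 3)(4 8)(10 12)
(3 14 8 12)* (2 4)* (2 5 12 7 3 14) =(2 4 5 12 14 8 7 3) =[0, 1, 4, 2, 5, 12, 6, 3, 7, 9, 10, 11, 14, 13, 8]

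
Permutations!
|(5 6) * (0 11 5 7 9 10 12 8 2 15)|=|(0 11 5 6 7 9 10 12 8 2 15)|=11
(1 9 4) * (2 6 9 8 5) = (1 8 5 2 6 9 4) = [0, 8, 6, 3, 1, 2, 9, 7, 5, 4]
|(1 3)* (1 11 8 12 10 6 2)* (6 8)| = 15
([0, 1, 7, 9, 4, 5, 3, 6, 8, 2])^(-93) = [0, 1, 6, 2, 4, 5, 9, 3, 8, 7]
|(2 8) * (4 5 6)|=|(2 8)(4 5 6)|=6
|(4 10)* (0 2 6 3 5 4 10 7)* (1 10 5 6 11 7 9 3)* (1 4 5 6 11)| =|(0 2 1 10 6 4 9 3 11 7)| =10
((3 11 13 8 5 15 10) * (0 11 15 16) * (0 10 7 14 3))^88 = ((0 11 13 8 5 16 10)(3 15 7 14))^88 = (0 5 11 16 13 10 8)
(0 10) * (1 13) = (0 10)(1 13) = [10, 13, 2, 3, 4, 5, 6, 7, 8, 9, 0, 11, 12, 1]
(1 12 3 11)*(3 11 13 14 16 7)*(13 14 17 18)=(1 12 11)(3 14 16 7)(13 17 18)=[0, 12, 2, 14, 4, 5, 6, 3, 8, 9, 10, 1, 11, 17, 16, 15, 7, 18, 13]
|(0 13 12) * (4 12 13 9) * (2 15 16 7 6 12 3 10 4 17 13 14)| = 33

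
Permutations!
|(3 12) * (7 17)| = 2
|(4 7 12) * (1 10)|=6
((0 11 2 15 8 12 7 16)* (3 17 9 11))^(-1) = ((0 3 17 9 11 2 15 8 12 7 16))^(-1) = (0 16 7 12 8 15 2 11 9 17 3)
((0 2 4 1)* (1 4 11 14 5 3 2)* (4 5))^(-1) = ((0 1)(2 11 14 4 5 3))^(-1) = (0 1)(2 3 5 4 14 11)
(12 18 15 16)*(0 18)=(0 18 15 16 12)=[18, 1, 2, 3, 4, 5, 6, 7, 8, 9, 10, 11, 0, 13, 14, 16, 12, 17, 15]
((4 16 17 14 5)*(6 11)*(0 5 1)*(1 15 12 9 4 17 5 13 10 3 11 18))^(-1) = ((0 13 10 3 11 6 18 1)(4 16 5 17 14 15 12 9))^(-1) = (0 1 18 6 11 3 10 13)(4 9 12 15 14 17 5 16)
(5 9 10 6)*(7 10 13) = (5 9 13 7 10 6) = [0, 1, 2, 3, 4, 9, 5, 10, 8, 13, 6, 11, 12, 7]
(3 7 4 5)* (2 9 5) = (2 9 5 3 7 4) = [0, 1, 9, 7, 2, 3, 6, 4, 8, 5]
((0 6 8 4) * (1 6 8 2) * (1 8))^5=(0 4 8 2 6 1)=((0 1 6 2 8 4))^5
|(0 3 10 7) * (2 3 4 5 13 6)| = |(0 4 5 13 6 2 3 10 7)| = 9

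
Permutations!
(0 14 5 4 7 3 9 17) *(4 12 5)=(0 14 4 7 3 9 17)(5 12)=[14, 1, 2, 9, 7, 12, 6, 3, 8, 17, 10, 11, 5, 13, 4, 15, 16, 0]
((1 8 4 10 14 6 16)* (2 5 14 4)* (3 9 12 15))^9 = ((1 8 2 5 14 6 16)(3 9 12 15)(4 10))^9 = (1 2 14 16 8 5 6)(3 9 12 15)(4 10)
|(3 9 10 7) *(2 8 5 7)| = 7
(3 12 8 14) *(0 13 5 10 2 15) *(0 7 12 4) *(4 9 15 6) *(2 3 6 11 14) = (0 13 5 10 3 9 15 7 12 8 2 11 14 6 4) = [13, 1, 11, 9, 0, 10, 4, 12, 2, 15, 3, 14, 8, 5, 6, 7]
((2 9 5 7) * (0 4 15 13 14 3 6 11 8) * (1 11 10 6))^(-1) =((0 4 15 13 14 3 1 11 8)(2 9 5 7)(6 10))^(-1) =(0 8 11 1 3 14 13 15 4)(2 7 5 9)(6 10)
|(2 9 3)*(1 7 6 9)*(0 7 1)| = |(0 7 6 9 3 2)| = 6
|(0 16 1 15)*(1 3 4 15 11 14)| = 15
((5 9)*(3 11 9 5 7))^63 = (3 7 9 11)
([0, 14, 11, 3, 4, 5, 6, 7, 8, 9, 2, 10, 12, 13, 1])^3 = (1 14)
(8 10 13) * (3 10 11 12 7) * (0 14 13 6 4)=[14, 1, 2, 10, 0, 5, 4, 3, 11, 9, 6, 12, 7, 8, 13]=(0 14 13 8 11 12 7 3 10 6 4)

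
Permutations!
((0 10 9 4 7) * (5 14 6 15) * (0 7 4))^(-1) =(0 9 10)(5 15 6 14) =((0 10 9)(5 14 6 15))^(-1)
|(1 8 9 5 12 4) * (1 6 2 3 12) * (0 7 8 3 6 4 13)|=18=|(0 7 8 9 5 1 3 12 13)(2 6)|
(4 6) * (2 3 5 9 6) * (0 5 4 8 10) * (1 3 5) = (0 1 3 4 2 5 9 6 8 10) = [1, 3, 5, 4, 2, 9, 8, 7, 10, 6, 0]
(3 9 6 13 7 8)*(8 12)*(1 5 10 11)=(1 5 10 11)(3 9 6 13 7 12 8)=[0, 5, 2, 9, 4, 10, 13, 12, 3, 6, 11, 1, 8, 7]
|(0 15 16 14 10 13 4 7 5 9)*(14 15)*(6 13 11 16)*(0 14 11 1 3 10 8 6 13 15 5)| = |(0 11 16 5 9 14 8 6 15 13 4 7)(1 3 10)| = 12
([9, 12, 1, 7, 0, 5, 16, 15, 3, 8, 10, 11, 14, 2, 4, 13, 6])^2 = (16)(0 8 7 13 1 14)(2 12 4 9 3 15)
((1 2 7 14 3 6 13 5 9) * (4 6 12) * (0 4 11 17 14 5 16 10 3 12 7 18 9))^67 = (0 16 5 13 7 6 3 4 10)(1 9 18 2)(11 12 14 17)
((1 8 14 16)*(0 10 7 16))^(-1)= ((0 10 7 16 1 8 14))^(-1)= (0 14 8 1 16 7 10)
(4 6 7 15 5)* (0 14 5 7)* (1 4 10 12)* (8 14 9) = (0 9 8 14 5 10 12 1 4 6)(7 15) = [9, 4, 2, 3, 6, 10, 0, 15, 14, 8, 12, 11, 1, 13, 5, 7]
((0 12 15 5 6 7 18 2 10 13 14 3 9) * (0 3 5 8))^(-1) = (0 8 15 12)(2 18 7 6 5 14 13 10)(3 9)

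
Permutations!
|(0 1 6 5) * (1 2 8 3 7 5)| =|(0 2 8 3 7 5)(1 6)| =6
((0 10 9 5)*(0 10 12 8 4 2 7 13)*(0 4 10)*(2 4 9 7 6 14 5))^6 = (0 9 12 2 8 6 10 14 7 5 13)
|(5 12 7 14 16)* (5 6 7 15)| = 12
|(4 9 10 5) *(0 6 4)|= |(0 6 4 9 10 5)|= 6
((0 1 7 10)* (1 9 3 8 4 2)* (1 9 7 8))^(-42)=((0 7 10)(1 8 4 2 9 3))^(-42)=(10)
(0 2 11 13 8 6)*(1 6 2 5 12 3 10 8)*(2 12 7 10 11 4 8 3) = [5, 6, 4, 11, 8, 7, 0, 10, 12, 9, 3, 13, 2, 1] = (0 5 7 10 3 11 13 1 6)(2 4 8 12)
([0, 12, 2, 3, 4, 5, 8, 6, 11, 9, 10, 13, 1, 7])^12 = [0, 1, 2, 3, 4, 5, 11, 8, 13, 9, 10, 7, 12, 6]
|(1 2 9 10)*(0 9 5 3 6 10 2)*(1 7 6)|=|(0 9 2 5 3 1)(6 10 7)|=6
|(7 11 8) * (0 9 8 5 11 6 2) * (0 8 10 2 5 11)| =8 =|(11)(0 9 10 2 8 7 6 5)|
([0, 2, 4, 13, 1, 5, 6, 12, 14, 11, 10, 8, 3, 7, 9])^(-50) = (1 2 4)(3 7)(8 9)(11 14)(12 13)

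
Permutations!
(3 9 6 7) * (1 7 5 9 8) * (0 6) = [6, 7, 2, 8, 4, 9, 5, 3, 1, 0] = (0 6 5 9)(1 7 3 8)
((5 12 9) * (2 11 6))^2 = (2 6 11)(5 9 12)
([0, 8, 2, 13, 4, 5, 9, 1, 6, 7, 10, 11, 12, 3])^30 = [0, 1, 2, 3, 4, 5, 6, 7, 8, 9, 10, 11, 12, 13]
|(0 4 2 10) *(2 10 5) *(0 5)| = |(0 4 10 5 2)| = 5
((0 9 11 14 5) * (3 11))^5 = ((0 9 3 11 14 5))^5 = (0 5 14 11 3 9)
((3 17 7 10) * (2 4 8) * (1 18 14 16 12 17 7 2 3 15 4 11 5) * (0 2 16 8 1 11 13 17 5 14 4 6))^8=((0 2 13 17 16 12 5 11 14 8 3 7 10 15 6)(1 18 4))^8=(0 14 2 8 13 3 17 7 16 10 12 15 5 6 11)(1 4 18)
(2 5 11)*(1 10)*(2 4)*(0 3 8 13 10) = [3, 0, 5, 8, 2, 11, 6, 7, 13, 9, 1, 4, 12, 10] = (0 3 8 13 10 1)(2 5 11 4)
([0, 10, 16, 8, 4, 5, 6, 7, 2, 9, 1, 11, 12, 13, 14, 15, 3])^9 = [0, 10, 16, 8, 4, 5, 6, 7, 2, 9, 1, 11, 12, 13, 14, 15, 3]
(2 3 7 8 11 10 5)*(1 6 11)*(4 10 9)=(1 6 11 9 4 10 5 2 3 7 8)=[0, 6, 3, 7, 10, 2, 11, 8, 1, 4, 5, 9]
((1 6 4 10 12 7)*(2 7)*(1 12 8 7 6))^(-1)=(2 12 7 8 10 4 6)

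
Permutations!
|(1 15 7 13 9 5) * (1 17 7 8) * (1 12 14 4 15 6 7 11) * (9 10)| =|(1 6 7 13 10 9 5 17 11)(4 15 8 12 14)| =45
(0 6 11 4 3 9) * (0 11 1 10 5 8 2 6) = (1 10 5 8 2 6)(3 9 11 4) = [0, 10, 6, 9, 3, 8, 1, 7, 2, 11, 5, 4]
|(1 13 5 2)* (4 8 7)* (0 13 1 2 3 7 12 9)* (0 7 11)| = |(0 13 5 3 11)(4 8 12 9 7)| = 5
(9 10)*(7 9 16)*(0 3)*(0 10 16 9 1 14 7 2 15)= (0 3 10 9 16 2 15)(1 14 7)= [3, 14, 15, 10, 4, 5, 6, 1, 8, 16, 9, 11, 12, 13, 7, 0, 2]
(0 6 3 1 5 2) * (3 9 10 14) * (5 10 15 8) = (0 6 9 15 8 5 2)(1 10 14 3) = [6, 10, 0, 1, 4, 2, 9, 7, 5, 15, 14, 11, 12, 13, 3, 8]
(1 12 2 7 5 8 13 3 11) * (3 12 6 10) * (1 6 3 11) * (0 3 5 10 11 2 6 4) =[3, 5, 7, 1, 0, 8, 11, 10, 13, 9, 2, 4, 6, 12] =(0 3 1 5 8 13 12 6 11 4)(2 7 10)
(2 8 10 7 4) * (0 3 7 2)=(0 3 7 4)(2 8 10)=[3, 1, 8, 7, 0, 5, 6, 4, 10, 9, 2]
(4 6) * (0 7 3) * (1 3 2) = [7, 3, 1, 0, 6, 5, 4, 2] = (0 7 2 1 3)(4 6)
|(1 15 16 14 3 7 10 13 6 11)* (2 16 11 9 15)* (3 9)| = 35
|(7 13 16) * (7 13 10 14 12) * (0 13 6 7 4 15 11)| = 11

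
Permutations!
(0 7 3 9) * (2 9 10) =[7, 1, 9, 10, 4, 5, 6, 3, 8, 0, 2] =(0 7 3 10 2 9)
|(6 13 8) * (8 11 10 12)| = |(6 13 11 10 12 8)| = 6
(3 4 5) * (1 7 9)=(1 7 9)(3 4 5)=[0, 7, 2, 4, 5, 3, 6, 9, 8, 1]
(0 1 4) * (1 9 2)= (0 9 2 1 4)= [9, 4, 1, 3, 0, 5, 6, 7, 8, 2]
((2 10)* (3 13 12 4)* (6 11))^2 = ((2 10)(3 13 12 4)(6 11))^2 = (3 12)(4 13)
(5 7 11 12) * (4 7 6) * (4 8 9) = (4 7 11 12 5 6 8 9) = [0, 1, 2, 3, 7, 6, 8, 11, 9, 4, 10, 12, 5]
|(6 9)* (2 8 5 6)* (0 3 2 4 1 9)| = |(0 3 2 8 5 6)(1 9 4)| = 6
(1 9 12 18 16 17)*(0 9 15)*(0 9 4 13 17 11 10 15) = (0 4 13 17 1)(9 12 18 16 11 10 15) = [4, 0, 2, 3, 13, 5, 6, 7, 8, 12, 15, 10, 18, 17, 14, 9, 11, 1, 16]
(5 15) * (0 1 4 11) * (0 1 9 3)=(0 9 3)(1 4 11)(5 15)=[9, 4, 2, 0, 11, 15, 6, 7, 8, 3, 10, 1, 12, 13, 14, 5]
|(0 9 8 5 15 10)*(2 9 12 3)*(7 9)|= |(0 12 3 2 7 9 8 5 15 10)|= 10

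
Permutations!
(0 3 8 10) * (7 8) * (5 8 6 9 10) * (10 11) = (0 3 7 6 9 11 10)(5 8) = [3, 1, 2, 7, 4, 8, 9, 6, 5, 11, 0, 10]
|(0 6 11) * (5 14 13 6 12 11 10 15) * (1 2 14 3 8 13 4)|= 84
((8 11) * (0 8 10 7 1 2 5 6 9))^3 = ((0 8 11 10 7 1 2 5 6 9))^3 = (0 10 2 9 11 1 6 8 7 5)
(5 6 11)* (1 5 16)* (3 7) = (1 5 6 11 16)(3 7) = [0, 5, 2, 7, 4, 6, 11, 3, 8, 9, 10, 16, 12, 13, 14, 15, 1]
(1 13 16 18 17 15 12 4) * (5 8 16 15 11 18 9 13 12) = (1 12 4)(5 8 16 9 13 15)(11 18 17) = [0, 12, 2, 3, 1, 8, 6, 7, 16, 13, 10, 18, 4, 15, 14, 5, 9, 11, 17]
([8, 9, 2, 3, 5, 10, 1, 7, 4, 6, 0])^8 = (0 5 8 10 4)(1 6 9)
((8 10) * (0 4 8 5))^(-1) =(0 5 10 8 4)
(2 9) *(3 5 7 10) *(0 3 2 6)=(0 3 5 7 10 2 9 6)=[3, 1, 9, 5, 4, 7, 0, 10, 8, 6, 2]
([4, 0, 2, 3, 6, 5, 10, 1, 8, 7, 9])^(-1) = [1, 7, 2, 3, 0, 5, 4, 9, 8, 10, 6]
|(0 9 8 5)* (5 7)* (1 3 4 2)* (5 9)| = |(0 5)(1 3 4 2)(7 9 8)| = 12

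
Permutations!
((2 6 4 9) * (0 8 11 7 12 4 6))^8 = (12)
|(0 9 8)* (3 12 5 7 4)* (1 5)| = 6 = |(0 9 8)(1 5 7 4 3 12)|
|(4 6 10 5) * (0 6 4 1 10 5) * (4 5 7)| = 7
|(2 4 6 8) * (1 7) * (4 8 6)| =2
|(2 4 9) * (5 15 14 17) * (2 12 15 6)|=|(2 4 9 12 15 14 17 5 6)|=9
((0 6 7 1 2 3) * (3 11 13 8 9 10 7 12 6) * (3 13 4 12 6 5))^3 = (0 9 1 4 3 8 7 11 5 13 10 2 12)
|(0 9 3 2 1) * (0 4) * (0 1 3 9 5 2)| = |(9)(0 5 2 3)(1 4)| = 4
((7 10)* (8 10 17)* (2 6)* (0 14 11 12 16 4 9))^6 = (0 9 4 16 12 11 14)(7 8)(10 17)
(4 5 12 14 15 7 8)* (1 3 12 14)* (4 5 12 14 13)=(1 3 14 15 7 8 5 13 4 12)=[0, 3, 2, 14, 12, 13, 6, 8, 5, 9, 10, 11, 1, 4, 15, 7]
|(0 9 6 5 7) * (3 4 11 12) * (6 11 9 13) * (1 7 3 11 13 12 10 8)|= 42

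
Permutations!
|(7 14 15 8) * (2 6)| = 4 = |(2 6)(7 14 15 8)|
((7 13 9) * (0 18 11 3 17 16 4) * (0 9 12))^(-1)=(0 12 13 7 9 4 16 17 3 11 18)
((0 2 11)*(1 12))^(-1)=(0 11 2)(1 12)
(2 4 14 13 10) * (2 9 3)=(2 4 14 13 10 9 3)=[0, 1, 4, 2, 14, 5, 6, 7, 8, 3, 9, 11, 12, 10, 13]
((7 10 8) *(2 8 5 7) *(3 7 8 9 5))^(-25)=(2 8 5 9)(3 10 7)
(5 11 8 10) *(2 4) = [0, 1, 4, 3, 2, 11, 6, 7, 10, 9, 5, 8] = (2 4)(5 11 8 10)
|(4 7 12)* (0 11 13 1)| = |(0 11 13 1)(4 7 12)| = 12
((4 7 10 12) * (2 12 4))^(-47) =(2 12)(4 7 10)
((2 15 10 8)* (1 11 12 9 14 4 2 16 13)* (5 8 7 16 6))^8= (1 10 14)(2 12 16)(4 11 7)(5 6 8)(9 13 15)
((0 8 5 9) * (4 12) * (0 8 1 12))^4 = ((0 1 12 4)(5 9 8))^4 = (12)(5 9 8)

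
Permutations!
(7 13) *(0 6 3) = [6, 1, 2, 0, 4, 5, 3, 13, 8, 9, 10, 11, 12, 7] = (0 6 3)(7 13)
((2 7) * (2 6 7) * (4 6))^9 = (7)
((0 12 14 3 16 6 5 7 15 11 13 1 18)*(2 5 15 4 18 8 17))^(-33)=((0 12 14 3 16 6 15 11 13 1 8 17 2 5 7 4 18))^(-33)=(0 12 14 3 16 6 15 11 13 1 8 17 2 5 7 4 18)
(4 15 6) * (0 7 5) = (0 7 5)(4 15 6) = [7, 1, 2, 3, 15, 0, 4, 5, 8, 9, 10, 11, 12, 13, 14, 6]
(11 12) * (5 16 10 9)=[0, 1, 2, 3, 4, 16, 6, 7, 8, 5, 9, 12, 11, 13, 14, 15, 10]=(5 16 10 9)(11 12)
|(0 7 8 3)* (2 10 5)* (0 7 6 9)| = |(0 6 9)(2 10 5)(3 7 8)| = 3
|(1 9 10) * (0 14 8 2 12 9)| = 8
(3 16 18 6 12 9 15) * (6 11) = (3 16 18 11 6 12 9 15) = [0, 1, 2, 16, 4, 5, 12, 7, 8, 15, 10, 6, 9, 13, 14, 3, 18, 17, 11]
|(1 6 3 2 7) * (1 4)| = |(1 6 3 2 7 4)| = 6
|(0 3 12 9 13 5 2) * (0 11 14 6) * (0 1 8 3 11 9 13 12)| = |(0 11 14 6 1 8 3)(2 9 12 13 5)| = 35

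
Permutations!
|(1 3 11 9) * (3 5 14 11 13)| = 10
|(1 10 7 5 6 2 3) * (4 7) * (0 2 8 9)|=11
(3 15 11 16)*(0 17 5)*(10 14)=(0 17 5)(3 15 11 16)(10 14)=[17, 1, 2, 15, 4, 0, 6, 7, 8, 9, 14, 16, 12, 13, 10, 11, 3, 5]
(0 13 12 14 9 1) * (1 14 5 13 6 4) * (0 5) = (0 6 4 1 5 13 12)(9 14) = [6, 5, 2, 3, 1, 13, 4, 7, 8, 14, 10, 11, 0, 12, 9]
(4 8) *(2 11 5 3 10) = [0, 1, 11, 10, 8, 3, 6, 7, 4, 9, 2, 5] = (2 11 5 3 10)(4 8)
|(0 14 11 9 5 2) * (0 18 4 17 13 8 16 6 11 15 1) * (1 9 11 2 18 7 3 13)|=|(0 14 15 9 5 18 4 17 1)(2 7 3 13 8 16 6)|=63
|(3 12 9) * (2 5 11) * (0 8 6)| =|(0 8 6)(2 5 11)(3 12 9)| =3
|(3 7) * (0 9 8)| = |(0 9 8)(3 7)| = 6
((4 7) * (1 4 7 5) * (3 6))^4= ((7)(1 4 5)(3 6))^4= (7)(1 4 5)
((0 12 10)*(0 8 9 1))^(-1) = ((0 12 10 8 9 1))^(-1) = (0 1 9 8 10 12)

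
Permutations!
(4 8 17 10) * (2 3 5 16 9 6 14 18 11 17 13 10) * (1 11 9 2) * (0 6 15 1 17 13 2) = (0 6 14 18 9 15 1 11 13 10 4 8 2 3 5 16) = [6, 11, 3, 5, 8, 16, 14, 7, 2, 15, 4, 13, 12, 10, 18, 1, 0, 17, 9]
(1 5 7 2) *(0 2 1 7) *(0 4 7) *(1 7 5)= (7)(0 2)(4 5)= [2, 1, 0, 3, 5, 4, 6, 7]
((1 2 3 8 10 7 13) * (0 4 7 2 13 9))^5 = (0 4 7 9)(1 13)(2 3 8 10)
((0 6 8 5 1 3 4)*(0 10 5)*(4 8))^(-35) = (0 1 4 8 5 6 3 10)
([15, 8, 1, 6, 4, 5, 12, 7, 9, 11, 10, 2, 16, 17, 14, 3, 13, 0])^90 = [3, 1, 2, 12, 4, 5, 16, 7, 8, 9, 10, 11, 13, 0, 14, 6, 17, 15]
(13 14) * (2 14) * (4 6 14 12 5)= (2 12 5 4 6 14 13)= [0, 1, 12, 3, 6, 4, 14, 7, 8, 9, 10, 11, 5, 2, 13]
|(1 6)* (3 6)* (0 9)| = |(0 9)(1 3 6)| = 6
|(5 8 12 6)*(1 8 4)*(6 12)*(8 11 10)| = |(12)(1 11 10 8 6 5 4)| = 7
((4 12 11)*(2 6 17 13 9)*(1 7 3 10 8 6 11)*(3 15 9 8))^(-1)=((1 7 15 9 2 11 4 12)(3 10)(6 17 13 8))^(-1)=(1 12 4 11 2 9 15 7)(3 10)(6 8 13 17)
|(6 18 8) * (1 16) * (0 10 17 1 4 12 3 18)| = 11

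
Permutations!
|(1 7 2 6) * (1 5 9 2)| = |(1 7)(2 6 5 9)| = 4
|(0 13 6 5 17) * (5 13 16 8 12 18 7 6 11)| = |(0 16 8 12 18 7 6 13 11 5 17)| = 11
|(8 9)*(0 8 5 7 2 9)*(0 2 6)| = 7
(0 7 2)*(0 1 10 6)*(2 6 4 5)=(0 7 6)(1 10 4 5 2)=[7, 10, 1, 3, 5, 2, 0, 6, 8, 9, 4]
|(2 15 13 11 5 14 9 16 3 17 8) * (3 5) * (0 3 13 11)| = |(0 3 17 8 2 15 11 13)(5 14 9 16)| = 8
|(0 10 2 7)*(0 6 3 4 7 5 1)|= 20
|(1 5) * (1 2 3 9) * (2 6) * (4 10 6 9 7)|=6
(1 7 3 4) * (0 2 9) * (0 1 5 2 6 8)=(0 6 8)(1 7 3 4 5 2 9)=[6, 7, 9, 4, 5, 2, 8, 3, 0, 1]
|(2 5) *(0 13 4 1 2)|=6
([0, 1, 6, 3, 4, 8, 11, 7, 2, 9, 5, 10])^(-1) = (2 8 5 10 11 6)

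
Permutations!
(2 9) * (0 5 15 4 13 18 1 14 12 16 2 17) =(0 5 15 4 13 18 1 14 12 16 2 9 17) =[5, 14, 9, 3, 13, 15, 6, 7, 8, 17, 10, 11, 16, 18, 12, 4, 2, 0, 1]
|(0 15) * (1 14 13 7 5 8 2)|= 14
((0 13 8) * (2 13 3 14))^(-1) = (0 8 13 2 14 3)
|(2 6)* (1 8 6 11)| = 5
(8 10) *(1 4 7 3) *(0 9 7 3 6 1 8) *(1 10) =(0 9 7 6 10)(1 4 3 8) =[9, 4, 2, 8, 3, 5, 10, 6, 1, 7, 0]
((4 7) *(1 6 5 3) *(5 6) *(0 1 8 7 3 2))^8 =(8)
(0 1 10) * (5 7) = [1, 10, 2, 3, 4, 7, 6, 5, 8, 9, 0] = (0 1 10)(5 7)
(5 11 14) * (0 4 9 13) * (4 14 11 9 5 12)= [14, 1, 2, 3, 5, 9, 6, 7, 8, 13, 10, 11, 4, 0, 12]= (0 14 12 4 5 9 13)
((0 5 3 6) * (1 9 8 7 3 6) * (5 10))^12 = (10)(1 8 3 9 7)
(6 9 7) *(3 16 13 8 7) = (3 16 13 8 7 6 9) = [0, 1, 2, 16, 4, 5, 9, 6, 7, 3, 10, 11, 12, 8, 14, 15, 13]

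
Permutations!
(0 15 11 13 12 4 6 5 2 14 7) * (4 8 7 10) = (0 15 11 13 12 8 7)(2 14 10 4 6 5) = [15, 1, 14, 3, 6, 2, 5, 0, 7, 9, 4, 13, 8, 12, 10, 11]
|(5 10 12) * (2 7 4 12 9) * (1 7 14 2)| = |(1 7 4 12 5 10 9)(2 14)| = 14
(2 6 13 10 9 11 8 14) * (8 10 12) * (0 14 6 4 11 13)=[14, 1, 4, 3, 11, 5, 0, 7, 6, 13, 9, 10, 8, 12, 2]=(0 14 2 4 11 10 9 13 12 8 6)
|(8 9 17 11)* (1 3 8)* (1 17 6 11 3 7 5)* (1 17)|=|(1 7 5 17 3 8 9 6 11)|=9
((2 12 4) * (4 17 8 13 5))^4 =((2 12 17 8 13 5 4))^4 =(2 13 12 5 17 4 8)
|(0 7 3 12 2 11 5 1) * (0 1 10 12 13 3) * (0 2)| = |(0 7 2 11 5 10 12)(3 13)| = 14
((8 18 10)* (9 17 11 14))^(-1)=((8 18 10)(9 17 11 14))^(-1)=(8 10 18)(9 14 11 17)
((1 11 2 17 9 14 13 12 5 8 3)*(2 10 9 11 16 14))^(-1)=((1 16 14 13 12 5 8 3)(2 17 11 10 9))^(-1)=(1 3 8 5 12 13 14 16)(2 9 10 11 17)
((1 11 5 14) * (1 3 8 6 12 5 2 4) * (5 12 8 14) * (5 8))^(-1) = ((1 11 2 4)(3 14)(5 8 6))^(-1) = (1 4 2 11)(3 14)(5 6 8)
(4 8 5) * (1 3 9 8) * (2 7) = (1 3 9 8 5 4)(2 7) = [0, 3, 7, 9, 1, 4, 6, 2, 5, 8]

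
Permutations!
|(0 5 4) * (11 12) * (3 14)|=|(0 5 4)(3 14)(11 12)|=6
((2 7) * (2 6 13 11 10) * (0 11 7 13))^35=(13)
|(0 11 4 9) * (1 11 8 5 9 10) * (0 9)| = 12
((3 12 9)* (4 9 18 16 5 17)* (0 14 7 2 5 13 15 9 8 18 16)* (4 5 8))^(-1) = ((0 14 7 2 8 18)(3 12 16 13 15 9)(5 17))^(-1) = (0 18 8 2 7 14)(3 9 15 13 16 12)(5 17)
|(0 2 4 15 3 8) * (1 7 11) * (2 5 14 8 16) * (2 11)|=8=|(0 5 14 8)(1 7 2 4 15 3 16 11)|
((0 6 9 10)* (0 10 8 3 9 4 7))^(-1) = (10)(0 7 4 6)(3 8 9)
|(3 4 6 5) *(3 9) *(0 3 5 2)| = |(0 3 4 6 2)(5 9)| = 10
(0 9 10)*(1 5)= [9, 5, 2, 3, 4, 1, 6, 7, 8, 10, 0]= (0 9 10)(1 5)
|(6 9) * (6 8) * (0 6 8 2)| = |(0 6 9 2)| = 4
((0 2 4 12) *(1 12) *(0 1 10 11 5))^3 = (0 10)(1 12)(2 11)(4 5)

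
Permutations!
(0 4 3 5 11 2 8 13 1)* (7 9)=(0 4 3 5 11 2 8 13 1)(7 9)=[4, 0, 8, 5, 3, 11, 6, 9, 13, 7, 10, 2, 12, 1]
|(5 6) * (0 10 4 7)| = 4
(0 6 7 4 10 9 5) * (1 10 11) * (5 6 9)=(0 9 6 7 4 11 1 10 5)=[9, 10, 2, 3, 11, 0, 7, 4, 8, 6, 5, 1]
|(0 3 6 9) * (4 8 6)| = 6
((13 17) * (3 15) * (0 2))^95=((0 2)(3 15)(13 17))^95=(0 2)(3 15)(13 17)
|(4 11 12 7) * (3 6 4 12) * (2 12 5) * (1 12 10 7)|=4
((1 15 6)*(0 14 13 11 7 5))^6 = ((0 14 13 11 7 5)(1 15 6))^6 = (15)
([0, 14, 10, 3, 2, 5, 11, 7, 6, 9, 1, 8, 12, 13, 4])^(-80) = [0, 1, 2, 3, 4, 5, 11, 7, 6, 9, 10, 8, 12, 13, 14]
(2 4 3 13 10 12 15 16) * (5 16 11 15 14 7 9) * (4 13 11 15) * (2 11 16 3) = [0, 1, 13, 16, 2, 3, 6, 9, 8, 5, 12, 4, 14, 10, 7, 15, 11] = (2 13 10 12 14 7 9 5 3 16 11 4)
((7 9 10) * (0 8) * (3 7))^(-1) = ((0 8)(3 7 9 10))^(-1) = (0 8)(3 10 9 7)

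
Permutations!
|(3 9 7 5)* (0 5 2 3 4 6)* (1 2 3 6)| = 6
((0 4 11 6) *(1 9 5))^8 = ((0 4 11 6)(1 9 5))^8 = (11)(1 5 9)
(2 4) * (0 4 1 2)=[4, 2, 1, 3, 0]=(0 4)(1 2)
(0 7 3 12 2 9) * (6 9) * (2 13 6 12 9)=[7, 1, 12, 9, 4, 5, 2, 3, 8, 0, 10, 11, 13, 6]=(0 7 3 9)(2 12 13 6)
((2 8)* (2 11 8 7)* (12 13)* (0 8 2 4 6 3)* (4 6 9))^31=(0 2 3 11 6 8 7)(4 9)(12 13)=((0 8 11 2 7 6 3)(4 9)(12 13))^31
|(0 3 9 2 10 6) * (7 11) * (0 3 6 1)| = 14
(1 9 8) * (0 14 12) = [14, 9, 2, 3, 4, 5, 6, 7, 1, 8, 10, 11, 0, 13, 12] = (0 14 12)(1 9 8)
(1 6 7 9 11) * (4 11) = (1 6 7 9 4 11) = [0, 6, 2, 3, 11, 5, 7, 9, 8, 4, 10, 1]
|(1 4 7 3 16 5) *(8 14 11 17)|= |(1 4 7 3 16 5)(8 14 11 17)|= 12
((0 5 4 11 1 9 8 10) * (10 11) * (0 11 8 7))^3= ((0 5 4 10 11 1 9 7))^3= (0 10 9 5 11 7 4 1)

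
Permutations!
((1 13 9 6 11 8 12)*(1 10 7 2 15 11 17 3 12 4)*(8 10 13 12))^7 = ((1 12 13 9 6 17 3 8 4)(2 15 11 10 7))^7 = (1 8 17 9 12 4 3 6 13)(2 11 7 15 10)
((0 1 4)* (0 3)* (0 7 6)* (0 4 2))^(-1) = (0 2 1)(3 4 6 7)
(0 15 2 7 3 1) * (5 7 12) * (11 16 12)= (0 15 2 11 16 12 5 7 3 1)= [15, 0, 11, 1, 4, 7, 6, 3, 8, 9, 10, 16, 5, 13, 14, 2, 12]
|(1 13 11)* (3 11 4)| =5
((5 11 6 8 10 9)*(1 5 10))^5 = (11)(9 10)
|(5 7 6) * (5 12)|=4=|(5 7 6 12)|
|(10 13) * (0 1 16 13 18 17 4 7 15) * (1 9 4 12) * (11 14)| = 70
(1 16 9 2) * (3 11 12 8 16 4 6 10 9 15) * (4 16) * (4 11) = (1 16 15 3 4 6 10 9 2)(8 11 12) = [0, 16, 1, 4, 6, 5, 10, 7, 11, 2, 9, 12, 8, 13, 14, 3, 15]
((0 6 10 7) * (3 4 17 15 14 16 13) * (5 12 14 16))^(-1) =((0 6 10 7)(3 4 17 15 16 13)(5 12 14))^(-1) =(0 7 10 6)(3 13 16 15 17 4)(5 14 12)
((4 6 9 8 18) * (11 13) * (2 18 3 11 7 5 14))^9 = (2 7 3 6)(4 14 13 8)(5 11 9 18)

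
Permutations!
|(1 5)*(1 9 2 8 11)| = 6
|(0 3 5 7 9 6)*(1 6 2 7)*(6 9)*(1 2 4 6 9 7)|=|(0 3 5 2 1 7 9 4 6)|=9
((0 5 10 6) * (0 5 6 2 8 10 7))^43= (0 7 5 6)(2 8 10)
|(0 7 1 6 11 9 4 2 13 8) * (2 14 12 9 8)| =12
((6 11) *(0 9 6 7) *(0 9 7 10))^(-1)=(0 10 11 6 9 7)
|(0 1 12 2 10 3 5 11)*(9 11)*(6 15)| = 18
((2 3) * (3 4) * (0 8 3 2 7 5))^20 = (8) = ((0 8 3 7 5)(2 4))^20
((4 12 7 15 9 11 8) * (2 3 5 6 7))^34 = ((2 3 5 6 7 15 9 11 8 4 12))^34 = (2 3 5 6 7 15 9 11 8 4 12)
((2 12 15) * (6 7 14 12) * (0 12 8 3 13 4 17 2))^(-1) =((0 12 15)(2 6 7 14 8 3 13 4 17))^(-1) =(0 15 12)(2 17 4 13 3 8 14 7 6)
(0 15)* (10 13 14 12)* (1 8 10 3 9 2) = (0 15)(1 8 10 13 14 12 3 9 2) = [15, 8, 1, 9, 4, 5, 6, 7, 10, 2, 13, 11, 3, 14, 12, 0]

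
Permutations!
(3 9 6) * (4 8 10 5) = [0, 1, 2, 9, 8, 4, 3, 7, 10, 6, 5] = (3 9 6)(4 8 10 5)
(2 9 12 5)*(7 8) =(2 9 12 5)(7 8) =[0, 1, 9, 3, 4, 2, 6, 8, 7, 12, 10, 11, 5]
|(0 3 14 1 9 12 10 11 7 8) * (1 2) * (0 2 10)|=11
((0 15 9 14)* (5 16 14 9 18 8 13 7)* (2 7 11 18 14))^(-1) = (0 14 15)(2 16 5 7)(8 18 11 13)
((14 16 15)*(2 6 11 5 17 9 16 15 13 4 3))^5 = (2 9)(3 17)(4 5)(6 16)(11 13)(14 15)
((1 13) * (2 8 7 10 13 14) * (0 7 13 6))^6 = ((0 7 10 6)(1 14 2 8 13))^6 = (0 10)(1 14 2 8 13)(6 7)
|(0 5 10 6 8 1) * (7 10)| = 7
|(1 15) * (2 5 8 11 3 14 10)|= |(1 15)(2 5 8 11 3 14 10)|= 14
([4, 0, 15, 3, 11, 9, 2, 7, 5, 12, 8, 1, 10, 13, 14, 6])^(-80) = [0, 1, 15, 3, 4, 5, 2, 7, 8, 9, 10, 11, 12, 13, 14, 6]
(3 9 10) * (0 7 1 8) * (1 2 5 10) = [7, 8, 5, 9, 4, 10, 6, 2, 0, 1, 3] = (0 7 2 5 10 3 9 1 8)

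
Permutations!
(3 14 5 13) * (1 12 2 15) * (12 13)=[0, 13, 15, 14, 4, 12, 6, 7, 8, 9, 10, 11, 2, 3, 5, 1]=(1 13 3 14 5 12 2 15)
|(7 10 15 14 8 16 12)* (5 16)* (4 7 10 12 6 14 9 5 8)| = 10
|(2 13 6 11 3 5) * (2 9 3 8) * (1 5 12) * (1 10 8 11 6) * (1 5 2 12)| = 6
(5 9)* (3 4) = (3 4)(5 9) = [0, 1, 2, 4, 3, 9, 6, 7, 8, 5]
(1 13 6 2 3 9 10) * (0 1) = (0 1 13 6 2 3 9 10) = [1, 13, 3, 9, 4, 5, 2, 7, 8, 10, 0, 11, 12, 6]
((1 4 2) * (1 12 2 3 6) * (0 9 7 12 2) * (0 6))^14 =((0 9 7 12 6 1 4 3))^14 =(0 4 6 7)(1 12 9 3)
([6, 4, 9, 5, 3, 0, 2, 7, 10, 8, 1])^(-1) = (0 5 3 4 1 10 8 9 2 6)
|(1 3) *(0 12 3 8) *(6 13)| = 10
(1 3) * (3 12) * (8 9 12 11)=(1 11 8 9 12 3)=[0, 11, 2, 1, 4, 5, 6, 7, 9, 12, 10, 8, 3]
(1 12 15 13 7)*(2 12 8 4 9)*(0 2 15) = [2, 8, 12, 3, 9, 5, 6, 1, 4, 15, 10, 11, 0, 7, 14, 13] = (0 2 12)(1 8 4 9 15 13 7)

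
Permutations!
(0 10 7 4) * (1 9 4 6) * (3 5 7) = (0 10 3 5 7 6 1 9 4) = [10, 9, 2, 5, 0, 7, 1, 6, 8, 4, 3]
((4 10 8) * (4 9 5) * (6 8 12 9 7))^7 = ((4 10 12 9 5)(6 8 7))^7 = (4 12 5 10 9)(6 8 7)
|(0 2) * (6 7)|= |(0 2)(6 7)|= 2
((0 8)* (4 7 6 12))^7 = (0 8)(4 12 6 7)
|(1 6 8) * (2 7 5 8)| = |(1 6 2 7 5 8)| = 6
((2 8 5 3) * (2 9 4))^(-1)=((2 8 5 3 9 4))^(-1)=(2 4 9 3 5 8)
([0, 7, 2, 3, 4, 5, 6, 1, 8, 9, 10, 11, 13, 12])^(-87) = (1 7)(12 13)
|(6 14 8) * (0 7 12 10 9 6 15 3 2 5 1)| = 13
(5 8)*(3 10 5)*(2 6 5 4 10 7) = (2 6 5 8 3 7)(4 10) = [0, 1, 6, 7, 10, 8, 5, 2, 3, 9, 4]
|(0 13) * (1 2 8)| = 6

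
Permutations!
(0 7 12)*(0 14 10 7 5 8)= (0 5 8)(7 12 14 10)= [5, 1, 2, 3, 4, 8, 6, 12, 0, 9, 7, 11, 14, 13, 10]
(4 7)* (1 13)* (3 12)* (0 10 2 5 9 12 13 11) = (0 10 2 5 9 12 3 13 1 11)(4 7) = [10, 11, 5, 13, 7, 9, 6, 4, 8, 12, 2, 0, 3, 1]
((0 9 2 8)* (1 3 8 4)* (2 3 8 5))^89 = ((0 9 3 5 2 4 1 8))^89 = (0 9 3 5 2 4 1 8)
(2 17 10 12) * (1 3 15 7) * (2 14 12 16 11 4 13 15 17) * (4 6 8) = (1 3 17 10 16 11 6 8 4 13 15 7)(12 14) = [0, 3, 2, 17, 13, 5, 8, 1, 4, 9, 16, 6, 14, 15, 12, 7, 11, 10]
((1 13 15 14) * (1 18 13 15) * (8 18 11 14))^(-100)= (18)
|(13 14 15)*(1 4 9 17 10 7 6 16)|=24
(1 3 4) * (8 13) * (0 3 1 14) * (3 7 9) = [7, 1, 2, 4, 14, 5, 6, 9, 13, 3, 10, 11, 12, 8, 0] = (0 7 9 3 4 14)(8 13)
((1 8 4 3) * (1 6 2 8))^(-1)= ((2 8 4 3 6))^(-1)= (2 6 3 4 8)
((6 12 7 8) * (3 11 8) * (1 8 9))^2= ((1 8 6 12 7 3 11 9))^2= (1 6 7 11)(3 9 8 12)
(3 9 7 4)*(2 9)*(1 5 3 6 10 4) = (1 5 3 2 9 7)(4 6 10) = [0, 5, 9, 2, 6, 3, 10, 1, 8, 7, 4]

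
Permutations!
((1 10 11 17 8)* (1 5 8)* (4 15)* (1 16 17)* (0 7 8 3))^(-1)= (0 3 5 8 7)(1 11 10)(4 15)(16 17)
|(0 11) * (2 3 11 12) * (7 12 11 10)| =|(0 11)(2 3 10 7 12)| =10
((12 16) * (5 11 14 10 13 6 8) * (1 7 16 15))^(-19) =(1 7 16 12 15)(5 14 13 8 11 10 6) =((1 7 16 12 15)(5 11 14 10 13 6 8))^(-19)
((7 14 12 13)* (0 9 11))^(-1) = ((0 9 11)(7 14 12 13))^(-1) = (0 11 9)(7 13 12 14)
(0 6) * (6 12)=(0 12 6)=[12, 1, 2, 3, 4, 5, 0, 7, 8, 9, 10, 11, 6]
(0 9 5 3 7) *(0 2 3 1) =[9, 0, 3, 7, 4, 1, 6, 2, 8, 5] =(0 9 5 1)(2 3 7)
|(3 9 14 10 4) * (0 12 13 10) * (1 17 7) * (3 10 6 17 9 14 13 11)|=30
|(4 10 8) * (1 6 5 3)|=12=|(1 6 5 3)(4 10 8)|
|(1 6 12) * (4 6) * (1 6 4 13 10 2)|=4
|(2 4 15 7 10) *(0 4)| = |(0 4 15 7 10 2)| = 6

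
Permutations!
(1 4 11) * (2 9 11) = (1 4 2 9 11) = [0, 4, 9, 3, 2, 5, 6, 7, 8, 11, 10, 1]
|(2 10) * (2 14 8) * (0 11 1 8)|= 7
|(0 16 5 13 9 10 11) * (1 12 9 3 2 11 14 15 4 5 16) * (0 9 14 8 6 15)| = |(16)(0 1 12 14)(2 11 9 10 8 6 15 4 5 13 3)| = 44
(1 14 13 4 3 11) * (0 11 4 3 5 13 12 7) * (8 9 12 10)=(0 11 1 14 10 8 9 12 7)(3 4 5 13)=[11, 14, 2, 4, 5, 13, 6, 0, 9, 12, 8, 1, 7, 3, 10]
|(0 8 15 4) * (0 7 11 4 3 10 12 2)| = |(0 8 15 3 10 12 2)(4 7 11)| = 21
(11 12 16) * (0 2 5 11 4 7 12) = (0 2 5 11)(4 7 12 16) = [2, 1, 5, 3, 7, 11, 6, 12, 8, 9, 10, 0, 16, 13, 14, 15, 4]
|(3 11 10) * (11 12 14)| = |(3 12 14 11 10)| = 5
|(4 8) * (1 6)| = 2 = |(1 6)(4 8)|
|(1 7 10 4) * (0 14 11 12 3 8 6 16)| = 8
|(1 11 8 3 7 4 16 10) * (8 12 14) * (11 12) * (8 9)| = |(1 12 14 9 8 3 7 4 16 10)| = 10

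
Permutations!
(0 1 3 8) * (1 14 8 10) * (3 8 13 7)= (0 14 13 7 3 10 1 8)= [14, 8, 2, 10, 4, 5, 6, 3, 0, 9, 1, 11, 12, 7, 13]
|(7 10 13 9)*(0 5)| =4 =|(0 5)(7 10 13 9)|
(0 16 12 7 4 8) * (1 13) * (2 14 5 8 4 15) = (0 16 12 7 15 2 14 5 8)(1 13) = [16, 13, 14, 3, 4, 8, 6, 15, 0, 9, 10, 11, 7, 1, 5, 2, 12]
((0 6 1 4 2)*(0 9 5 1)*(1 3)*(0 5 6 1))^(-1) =(0 3 5 6 9 2 4 1)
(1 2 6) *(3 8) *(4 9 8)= [0, 2, 6, 4, 9, 5, 1, 7, 3, 8]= (1 2 6)(3 4 9 8)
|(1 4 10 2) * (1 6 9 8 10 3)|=15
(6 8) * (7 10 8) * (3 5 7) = (3 5 7 10 8 6) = [0, 1, 2, 5, 4, 7, 3, 10, 6, 9, 8]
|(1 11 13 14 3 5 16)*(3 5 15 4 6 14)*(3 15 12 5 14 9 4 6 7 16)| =9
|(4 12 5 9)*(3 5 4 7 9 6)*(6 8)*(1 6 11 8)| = 4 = |(1 6 3 5)(4 12)(7 9)(8 11)|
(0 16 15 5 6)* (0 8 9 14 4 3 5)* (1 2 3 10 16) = (0 1 2 3 5 6 8 9 14 4 10 16 15) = [1, 2, 3, 5, 10, 6, 8, 7, 9, 14, 16, 11, 12, 13, 4, 0, 15]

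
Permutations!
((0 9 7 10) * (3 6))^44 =(10)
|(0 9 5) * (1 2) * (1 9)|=|(0 1 2 9 5)|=5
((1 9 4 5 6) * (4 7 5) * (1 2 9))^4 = (2 6 5 7 9)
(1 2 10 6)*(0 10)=[10, 2, 0, 3, 4, 5, 1, 7, 8, 9, 6]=(0 10 6 1 2)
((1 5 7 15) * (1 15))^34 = ((15)(1 5 7))^34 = (15)(1 5 7)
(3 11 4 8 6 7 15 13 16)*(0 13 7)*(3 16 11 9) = (16)(0 13 11 4 8 6)(3 9)(7 15) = [13, 1, 2, 9, 8, 5, 0, 15, 6, 3, 10, 4, 12, 11, 14, 7, 16]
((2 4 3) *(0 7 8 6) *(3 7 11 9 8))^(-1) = ((0 11 9 8 6)(2 4 7 3))^(-1) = (0 6 8 9 11)(2 3 7 4)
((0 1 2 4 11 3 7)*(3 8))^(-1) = (0 7 3 8 11 4 2 1)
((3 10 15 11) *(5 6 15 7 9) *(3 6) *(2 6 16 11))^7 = (2 6 15)(3 7 5 10 9)(11 16)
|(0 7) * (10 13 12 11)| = |(0 7)(10 13 12 11)| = 4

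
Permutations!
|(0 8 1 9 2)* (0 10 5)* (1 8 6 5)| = |(0 6 5)(1 9 2 10)| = 12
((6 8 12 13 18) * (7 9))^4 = (6 18 13 12 8) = ((6 8 12 13 18)(7 9))^4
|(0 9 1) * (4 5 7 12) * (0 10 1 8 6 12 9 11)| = 14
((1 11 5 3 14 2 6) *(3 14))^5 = (1 6 2 14 5 11)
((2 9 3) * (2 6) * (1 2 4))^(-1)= (1 4 6 3 9 2)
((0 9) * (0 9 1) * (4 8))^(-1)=(9)(0 1)(4 8)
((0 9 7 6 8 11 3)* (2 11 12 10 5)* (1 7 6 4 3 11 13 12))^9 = (0 9 6 8 1 7 4 3)(2 5 10 12 13)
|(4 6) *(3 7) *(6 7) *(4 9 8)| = 6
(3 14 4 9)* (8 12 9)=(3 14 4 8 12 9)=[0, 1, 2, 14, 8, 5, 6, 7, 12, 3, 10, 11, 9, 13, 4]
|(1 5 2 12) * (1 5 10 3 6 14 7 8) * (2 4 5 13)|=42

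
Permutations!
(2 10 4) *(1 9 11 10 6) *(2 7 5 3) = (1 9 11 10 4 7 5 3 2 6) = [0, 9, 6, 2, 7, 3, 1, 5, 8, 11, 4, 10]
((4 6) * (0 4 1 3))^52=(0 6 3 4 1)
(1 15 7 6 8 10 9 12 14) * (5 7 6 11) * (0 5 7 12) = (0 5 12 14 1 15 6 8 10 9)(7 11) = [5, 15, 2, 3, 4, 12, 8, 11, 10, 0, 9, 7, 14, 13, 1, 6]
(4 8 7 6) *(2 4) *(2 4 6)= (2 6 4 8 7)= [0, 1, 6, 3, 8, 5, 4, 2, 7]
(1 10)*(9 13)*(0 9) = (0 9 13)(1 10) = [9, 10, 2, 3, 4, 5, 6, 7, 8, 13, 1, 11, 12, 0]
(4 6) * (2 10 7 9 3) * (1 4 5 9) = (1 4 6 5 9 3 2 10 7) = [0, 4, 10, 2, 6, 9, 5, 1, 8, 3, 7]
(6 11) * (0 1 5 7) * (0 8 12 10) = [1, 5, 2, 3, 4, 7, 11, 8, 12, 9, 0, 6, 10] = (0 1 5 7 8 12 10)(6 11)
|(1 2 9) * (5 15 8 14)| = |(1 2 9)(5 15 8 14)| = 12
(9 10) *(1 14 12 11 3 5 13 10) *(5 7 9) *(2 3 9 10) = (1 14 12 11 9)(2 3 7 10 5 13) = [0, 14, 3, 7, 4, 13, 6, 10, 8, 1, 5, 9, 11, 2, 12]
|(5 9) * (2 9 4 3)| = 5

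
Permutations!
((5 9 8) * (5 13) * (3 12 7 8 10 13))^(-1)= ((3 12 7 8)(5 9 10 13))^(-1)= (3 8 7 12)(5 13 10 9)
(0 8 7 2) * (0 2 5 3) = (0 8 7 5 3) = [8, 1, 2, 0, 4, 3, 6, 5, 7]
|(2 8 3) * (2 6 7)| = |(2 8 3 6 7)| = 5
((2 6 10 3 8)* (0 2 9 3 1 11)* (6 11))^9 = ((0 2 11)(1 6 10)(3 8 9))^9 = (11)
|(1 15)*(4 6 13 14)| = |(1 15)(4 6 13 14)| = 4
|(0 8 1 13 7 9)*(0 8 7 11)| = |(0 7 9 8 1 13 11)| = 7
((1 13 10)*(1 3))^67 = (1 3 10 13)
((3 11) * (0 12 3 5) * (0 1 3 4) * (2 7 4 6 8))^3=((0 12 6 8 2 7 4)(1 3 11 5))^3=(0 8 4 6 7 12 2)(1 5 11 3)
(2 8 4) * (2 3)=(2 8 4 3)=[0, 1, 8, 2, 3, 5, 6, 7, 4]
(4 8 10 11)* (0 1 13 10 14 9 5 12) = (0 1 13 10 11 4 8 14 9 5 12) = [1, 13, 2, 3, 8, 12, 6, 7, 14, 5, 11, 4, 0, 10, 9]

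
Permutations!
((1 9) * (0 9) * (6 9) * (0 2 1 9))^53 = (9)(0 6)(1 2) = ((9)(0 6)(1 2))^53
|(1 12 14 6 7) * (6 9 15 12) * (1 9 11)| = |(1 6 7 9 15 12 14 11)| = 8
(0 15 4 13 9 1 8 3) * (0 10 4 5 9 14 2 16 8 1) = (0 15 5 9)(2 16 8 3 10 4 13 14) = [15, 1, 16, 10, 13, 9, 6, 7, 3, 0, 4, 11, 12, 14, 2, 5, 8]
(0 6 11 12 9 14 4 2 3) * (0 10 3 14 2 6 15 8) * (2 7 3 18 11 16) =(0 15 8)(2 14 4 6 16)(3 10 18 11 12 9 7) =[15, 1, 14, 10, 6, 5, 16, 3, 0, 7, 18, 12, 9, 13, 4, 8, 2, 17, 11]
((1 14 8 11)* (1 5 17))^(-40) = ((1 14 8 11 5 17))^(-40) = (1 8 5)(11 17 14)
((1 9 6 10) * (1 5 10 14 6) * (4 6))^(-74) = ((1 9)(4 6 14)(5 10))^(-74) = (4 6 14)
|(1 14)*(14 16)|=|(1 16 14)|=3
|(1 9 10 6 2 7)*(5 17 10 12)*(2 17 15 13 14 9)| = 6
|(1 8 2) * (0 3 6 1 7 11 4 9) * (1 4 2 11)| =|(0 3 6 4 9)(1 8 11 2 7)| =5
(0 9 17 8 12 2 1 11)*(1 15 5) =[9, 11, 15, 3, 4, 1, 6, 7, 12, 17, 10, 0, 2, 13, 14, 5, 16, 8] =(0 9 17 8 12 2 15 5 1 11)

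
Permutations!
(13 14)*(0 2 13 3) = (0 2 13 14 3) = [2, 1, 13, 0, 4, 5, 6, 7, 8, 9, 10, 11, 12, 14, 3]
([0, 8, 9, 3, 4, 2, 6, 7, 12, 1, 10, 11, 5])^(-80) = (1 2 12)(5 8 9)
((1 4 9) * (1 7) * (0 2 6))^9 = ((0 2 6)(1 4 9 7))^9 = (1 4 9 7)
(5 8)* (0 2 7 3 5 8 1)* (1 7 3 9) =(0 2 3 5 7 9 1) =[2, 0, 3, 5, 4, 7, 6, 9, 8, 1]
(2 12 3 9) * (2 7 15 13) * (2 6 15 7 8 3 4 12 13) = (2 13 6 15)(3 9 8)(4 12) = [0, 1, 13, 9, 12, 5, 15, 7, 3, 8, 10, 11, 4, 6, 14, 2]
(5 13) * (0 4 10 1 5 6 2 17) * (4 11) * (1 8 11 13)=(0 13 6 2 17)(1 5)(4 10 8 11)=[13, 5, 17, 3, 10, 1, 2, 7, 11, 9, 8, 4, 12, 6, 14, 15, 16, 0]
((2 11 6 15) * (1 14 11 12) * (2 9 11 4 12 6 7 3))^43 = ((1 14 4 12)(2 6 15 9 11 7 3))^43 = (1 12 4 14)(2 6 15 9 11 7 3)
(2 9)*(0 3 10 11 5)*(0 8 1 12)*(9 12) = [3, 9, 12, 10, 4, 8, 6, 7, 1, 2, 11, 5, 0] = (0 3 10 11 5 8 1 9 2 12)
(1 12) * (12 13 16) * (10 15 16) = (1 13 10 15 16 12) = [0, 13, 2, 3, 4, 5, 6, 7, 8, 9, 15, 11, 1, 10, 14, 16, 12]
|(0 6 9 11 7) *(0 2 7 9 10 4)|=4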